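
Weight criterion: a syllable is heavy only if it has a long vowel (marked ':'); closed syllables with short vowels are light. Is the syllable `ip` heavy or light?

light

`ip`: short vowel, closed (coda /p/). Short vowel → light.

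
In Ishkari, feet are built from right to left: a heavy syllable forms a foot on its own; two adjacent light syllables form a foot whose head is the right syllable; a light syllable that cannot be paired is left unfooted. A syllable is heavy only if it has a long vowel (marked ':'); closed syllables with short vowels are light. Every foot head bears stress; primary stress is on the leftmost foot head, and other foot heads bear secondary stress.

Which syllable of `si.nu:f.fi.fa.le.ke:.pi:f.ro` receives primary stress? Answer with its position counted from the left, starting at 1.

Weights: 1 si L, 2 nu:f H, 3 fi L, 4 fa L, 5 le L, 6 ke: H, 7 pi:f H, 8 ro L.
Parse right to left (heavy = foot alone; LL = one foot; stranded L unfooted): si (ˈnu:f) fi (fa.ˈle) (ˈke:) (ˈpi:f) ro.
Foot heads: 2, 5, 6, 7.
Primary stress on the leftmost head = syllable 2.
Primary stress: syllable 2 → si.ˈnu:f.fi.fa.le.ke:.pi:f.ro.

2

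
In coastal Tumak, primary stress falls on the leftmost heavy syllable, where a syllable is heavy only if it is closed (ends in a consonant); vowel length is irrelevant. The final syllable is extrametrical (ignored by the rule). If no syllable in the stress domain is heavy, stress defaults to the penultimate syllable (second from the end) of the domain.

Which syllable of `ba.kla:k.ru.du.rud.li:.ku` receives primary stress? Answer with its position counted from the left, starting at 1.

2

The final syllable (7, ku) is extrametrical; the stress domain is syllables 1–6.
Weights: 1 ba L, 2 kla:k H, 3 ru L, 4 du L, 5 rud H, 6 li: L.
Heavy syllables in the domain: 2, 5. The leftmost is syllable 2 (kla:k).
Primary stress: syllable 2 → ba.ˈkla:k.ru.du.rud.li:.ku.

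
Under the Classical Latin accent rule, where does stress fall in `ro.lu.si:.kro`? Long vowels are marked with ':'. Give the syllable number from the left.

Classical Latin: stress the penult if heavy (long vowel or closed), else the antepenult.
Weights: 2 lu L, 3 si: H, 4 kro L.
The penult (syllable 3, si:) is heavy, so it takes stress.
Stress on syllable 3: ro.lu.ˈsi:.kro.

3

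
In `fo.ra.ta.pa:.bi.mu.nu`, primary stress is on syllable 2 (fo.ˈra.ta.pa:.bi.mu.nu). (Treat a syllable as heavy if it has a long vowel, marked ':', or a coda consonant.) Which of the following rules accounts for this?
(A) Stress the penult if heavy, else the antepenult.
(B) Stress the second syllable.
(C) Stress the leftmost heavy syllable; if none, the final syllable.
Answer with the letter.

Rule A → syllable 5 (observed: 2).
Rule B → syllable 2 ✓.
Rule C → syllable 4 (observed: 2).

B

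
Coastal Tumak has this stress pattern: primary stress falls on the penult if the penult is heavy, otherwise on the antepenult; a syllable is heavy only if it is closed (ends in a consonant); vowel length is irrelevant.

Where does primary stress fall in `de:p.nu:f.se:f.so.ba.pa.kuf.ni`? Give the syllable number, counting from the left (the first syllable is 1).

7

Weights: 6 pa L, 7 kuf H, 8 ni L.
The penult (syllable 7, kuf) is heavy, so it takes stress.
Primary stress: syllable 7 → de:p.nu:f.se:f.so.ba.pa.ˈkuf.ni.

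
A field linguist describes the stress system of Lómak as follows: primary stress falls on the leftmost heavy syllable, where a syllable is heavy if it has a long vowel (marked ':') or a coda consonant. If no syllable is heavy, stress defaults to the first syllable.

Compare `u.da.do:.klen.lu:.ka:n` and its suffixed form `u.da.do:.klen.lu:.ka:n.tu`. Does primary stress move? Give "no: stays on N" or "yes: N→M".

no: stays on 3

Base `u.da.do:.klen.lu:.ka:n` (6 syllables):
  Weights: 1 u L, 2 da L, 3 do: H, 4 klen H, 5 lu: H, 6 ka:n H.
  Heavy syllables in the domain: 3, 4, 5, 6. The leftmost is syllable 3 (do:).
  → primary stress on syllable 3.
Suffixed `u.da.do:.klen.lu:.ka:n.tu` (7 syllables):
  Weights: 1 u L, 2 da L, 3 do: H, 4 klen H, 5 lu: H, 6 ka:n H, 7 tu L.
  Heavy syllables in the domain: 3, 4, 5, 6. The leftmost is syllable 3 (do:).
  → primary stress on syllable 3.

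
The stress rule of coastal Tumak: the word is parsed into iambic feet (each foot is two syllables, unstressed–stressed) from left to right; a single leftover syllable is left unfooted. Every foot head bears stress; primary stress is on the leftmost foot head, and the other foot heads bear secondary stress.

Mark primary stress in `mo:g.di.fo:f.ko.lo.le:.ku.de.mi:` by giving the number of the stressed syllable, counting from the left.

Parse left to right into iambic (σˈσ) feet: (mo:g.ˈdi) (fo:f.ˈko) (lo.ˈle:) (ku.ˈde) mi:. Syllable 9 is left unfooted.
Foot heads (stressed positions): 2, 4, 6, 8.
End Rule Leftmost: primary stress on the leftmost head = syllable 2.
Primary stress: syllable 2 → mo:g.ˈdi.fo:f.ko.lo.le:.ku.de.mi:.

2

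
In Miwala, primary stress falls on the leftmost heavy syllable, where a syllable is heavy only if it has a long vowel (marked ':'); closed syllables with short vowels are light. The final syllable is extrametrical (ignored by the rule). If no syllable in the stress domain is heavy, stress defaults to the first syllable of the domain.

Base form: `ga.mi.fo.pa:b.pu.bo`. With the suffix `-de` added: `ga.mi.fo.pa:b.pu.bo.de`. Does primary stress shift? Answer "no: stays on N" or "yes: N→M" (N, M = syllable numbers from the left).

no: stays on 4

Base `ga.mi.fo.pa:b.pu.bo` (6 syllables):
  The final syllable (6, bo) is extrametrical; the stress domain is syllables 1–5.
  Weights: 1 ga L, 2 mi L, 3 fo L, 4 pa:b H, 5 pu L.
  Heavy syllables in the domain: 4. The leftmost is syllable 4 (pa:b).
  → primary stress on syllable 4.
Suffixed `ga.mi.fo.pa:b.pu.bo.de` (7 syllables):
  The final syllable (7, de) is extrametrical; the stress domain is syllables 1–6.
  Weights: 1 ga L, 2 mi L, 3 fo L, 4 pa:b H, 5 pu L, 6 bo L.
  Heavy syllables in the domain: 4. The leftmost is syllable 4 (pa:b).
  → primary stress on syllable 4.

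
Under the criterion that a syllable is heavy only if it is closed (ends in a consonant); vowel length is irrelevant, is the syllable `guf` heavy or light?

heavy

`guf`: short vowel, closed (coda /f/). Closed (coda /f/) → heavy.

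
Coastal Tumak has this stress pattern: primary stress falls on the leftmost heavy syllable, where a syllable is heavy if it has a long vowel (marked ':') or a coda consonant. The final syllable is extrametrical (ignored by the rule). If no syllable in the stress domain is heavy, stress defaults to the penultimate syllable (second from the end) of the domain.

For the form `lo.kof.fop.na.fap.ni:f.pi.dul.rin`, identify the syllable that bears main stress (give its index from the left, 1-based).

The final syllable (9, rin) is extrametrical; the stress domain is syllables 1–8.
Weights: 1 lo L, 2 kof H, 3 fop H, 4 na L, 5 fap H, 6 ni:f H, 7 pi L, 8 dul H.
Heavy syllables in the domain: 2, 3, 5, 6, 8. The leftmost is syllable 2 (kof).
Primary stress: syllable 2 → lo.ˈkof.fop.na.fap.ni:f.pi.dul.rin.

2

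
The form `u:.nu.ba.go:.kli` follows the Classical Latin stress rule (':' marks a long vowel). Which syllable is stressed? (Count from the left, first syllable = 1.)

4

Classical Latin: stress the penult if heavy (long vowel or closed), else the antepenult.
Weights: 3 ba L, 4 go: H, 5 kli L.
The penult (syllable 4, go:) is heavy, so it takes stress.
Stress on syllable 4: u:.nu.ba.ˈgo:.kli.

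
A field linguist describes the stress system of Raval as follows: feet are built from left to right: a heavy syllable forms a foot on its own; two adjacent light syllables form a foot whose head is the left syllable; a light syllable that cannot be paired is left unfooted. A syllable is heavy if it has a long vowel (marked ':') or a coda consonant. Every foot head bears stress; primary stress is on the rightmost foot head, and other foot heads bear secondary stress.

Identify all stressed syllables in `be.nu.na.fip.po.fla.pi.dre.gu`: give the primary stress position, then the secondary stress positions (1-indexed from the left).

Weights: 1 be L, 2 nu L, 3 na L, 4 fip H, 5 po L, 6 fla L, 7 pi L, 8 dre L, 9 gu L.
Parse left to right (heavy = foot alone; LL = one foot; stranded L unfooted): (ˈbe.nu) na (ˈfip) (ˈpo.fla) (ˈpi.dre) gu.
Foot heads: 1, 4, 5, 7.
Primary stress on the rightmost head = syllable 7.
Secondary stress on 1, 4, 5: ˌbe.nu.na.ˌfip.ˌpo.fla.ˈpi.dre.gu.

primary 7, secondary 1, 4, 5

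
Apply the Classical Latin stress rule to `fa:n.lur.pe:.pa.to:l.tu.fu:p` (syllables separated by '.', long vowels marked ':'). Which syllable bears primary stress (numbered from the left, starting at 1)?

Classical Latin: stress the penult if heavy (long vowel or closed), else the antepenult.
Weights: 5 to:l H, 6 tu L, 7 fu:p H.
The penult (syllable 6, tu) is light, so stress falls on the antepenult (syllable 5, to:l).
Stress on syllable 5: fa:n.lur.pe:.pa.ˈto:l.tu.fu:p.

5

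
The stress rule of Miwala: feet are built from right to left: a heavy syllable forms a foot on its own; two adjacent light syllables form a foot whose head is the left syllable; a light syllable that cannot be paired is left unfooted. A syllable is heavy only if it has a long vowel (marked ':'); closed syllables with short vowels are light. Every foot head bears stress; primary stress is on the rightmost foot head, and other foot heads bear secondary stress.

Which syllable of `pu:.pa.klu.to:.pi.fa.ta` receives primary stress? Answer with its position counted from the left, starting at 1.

6

Weights: 1 pu: H, 2 pa L, 3 klu L, 4 to: H, 5 pi L, 6 fa L, 7 ta L.
Parse right to left (heavy = foot alone; LL = one foot; stranded L unfooted): (ˈpu:) (ˈpa.klu) (ˈto:) pi (ˈfa.ta).
Foot heads: 1, 2, 4, 6.
Primary stress on the rightmost head = syllable 6.
Primary stress: syllable 6 → pu:.pa.klu.to:.pi.ˈfa.ta.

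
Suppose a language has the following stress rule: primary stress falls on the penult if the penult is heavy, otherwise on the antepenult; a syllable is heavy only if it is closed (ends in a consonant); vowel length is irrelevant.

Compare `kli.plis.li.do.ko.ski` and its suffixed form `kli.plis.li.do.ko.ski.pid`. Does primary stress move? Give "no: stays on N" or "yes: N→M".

yes: 4→5

Base `kli.plis.li.do.ko.ski` (6 syllables):
  Weights: 4 do L, 5 ko L, 6 ski L.
  The penult (syllable 5, ko) is light, so stress falls on the antepenult (syllable 4, do).
  → primary stress on syllable 4.
Suffixed `kli.plis.li.do.ko.ski.pid` (7 syllables):
  Weights: 5 ko L, 6 ski L, 7 pid H.
  The penult (syllable 6, ski) is light, so stress falls on the antepenult (syllable 5, ko).
  → primary stress on syllable 5.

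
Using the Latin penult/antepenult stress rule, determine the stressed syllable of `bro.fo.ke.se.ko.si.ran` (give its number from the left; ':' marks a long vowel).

Classical Latin: stress the penult if heavy (long vowel or closed), else the antepenult.
Weights: 5 ko L, 6 si L, 7 ran H.
The penult (syllable 6, si) is light, so stress falls on the antepenult (syllable 5, ko).
Stress on syllable 5: bro.fo.ke.se.ˈko.si.ran.

5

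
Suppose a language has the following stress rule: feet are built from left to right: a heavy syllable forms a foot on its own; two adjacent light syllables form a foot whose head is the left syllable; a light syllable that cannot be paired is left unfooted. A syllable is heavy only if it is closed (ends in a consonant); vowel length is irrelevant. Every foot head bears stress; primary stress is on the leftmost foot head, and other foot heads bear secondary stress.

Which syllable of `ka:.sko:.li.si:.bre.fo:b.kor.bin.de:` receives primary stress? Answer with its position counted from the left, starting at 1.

1

Weights: 1 ka: L, 2 sko: L, 3 li L, 4 si: L, 5 bre L, 6 fo:b H, 7 kor H, 8 bin H, 9 de: L.
Parse left to right (heavy = foot alone; LL = one foot; stranded L unfooted): (ˈka:.sko:) (ˈli.si:) bre (ˈfo:b) (ˈkor) (ˈbin) de:.
Foot heads: 1, 3, 6, 7, 8.
Primary stress on the leftmost head = syllable 1.
Primary stress: syllable 1 → ˈka:.sko:.li.si:.bre.fo:b.kor.bin.de:.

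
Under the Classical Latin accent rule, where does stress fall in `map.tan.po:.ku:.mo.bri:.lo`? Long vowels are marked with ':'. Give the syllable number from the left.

Classical Latin: stress the penult if heavy (long vowel or closed), else the antepenult.
Weights: 5 mo L, 6 bri: H, 7 lo L.
The penult (syllable 6, bri:) is heavy, so it takes stress.
Stress on syllable 6: map.tan.po:.ku:.mo.ˈbri:.lo.

6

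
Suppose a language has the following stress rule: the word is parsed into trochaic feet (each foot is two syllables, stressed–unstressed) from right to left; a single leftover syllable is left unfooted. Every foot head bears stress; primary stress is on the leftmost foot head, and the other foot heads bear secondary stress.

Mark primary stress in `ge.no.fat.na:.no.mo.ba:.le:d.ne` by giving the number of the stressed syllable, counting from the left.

Parse right to left into trochaic (ˈσσ) feet: ge (ˈno.fat) (ˈna:.no) (ˈmo.ba:) (ˈle:d.ne). Syllable 1 is left unfooted.
Foot heads (stressed positions): 2, 4, 6, 8.
End Rule Leftmost: primary stress on the leftmost head = syllable 2.
Primary stress: syllable 2 → ge.ˈno.fat.na:.no.mo.ba:.le:d.ne.

2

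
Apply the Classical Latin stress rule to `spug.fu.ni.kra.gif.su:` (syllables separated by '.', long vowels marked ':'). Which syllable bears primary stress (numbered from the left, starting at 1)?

Classical Latin: stress the penult if heavy (long vowel or closed), else the antepenult.
Weights: 4 kra L, 5 gif H, 6 su: H.
The penult (syllable 5, gif) is heavy, so it takes stress.
Stress on syllable 5: spug.fu.ni.kra.ˈgif.su:.

5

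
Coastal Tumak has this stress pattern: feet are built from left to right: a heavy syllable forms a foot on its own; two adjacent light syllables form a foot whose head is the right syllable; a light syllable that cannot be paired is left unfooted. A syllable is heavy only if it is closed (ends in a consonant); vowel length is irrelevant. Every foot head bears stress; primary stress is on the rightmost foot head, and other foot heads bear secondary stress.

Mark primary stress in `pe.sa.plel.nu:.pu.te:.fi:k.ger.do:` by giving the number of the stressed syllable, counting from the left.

8

Weights: 1 pe L, 2 sa L, 3 plel H, 4 nu: L, 5 pu L, 6 te: L, 7 fi:k H, 8 ger H, 9 do: L.
Parse left to right (heavy = foot alone; LL = one foot; stranded L unfooted): (pe.ˈsa) (ˈplel) (nu:.ˈpu) te: (ˈfi:k) (ˈger) do:.
Foot heads: 2, 3, 5, 7, 8.
Primary stress on the rightmost head = syllable 8.
Primary stress: syllable 8 → pe.sa.plel.nu:.pu.te:.fi:k.ˈger.do:.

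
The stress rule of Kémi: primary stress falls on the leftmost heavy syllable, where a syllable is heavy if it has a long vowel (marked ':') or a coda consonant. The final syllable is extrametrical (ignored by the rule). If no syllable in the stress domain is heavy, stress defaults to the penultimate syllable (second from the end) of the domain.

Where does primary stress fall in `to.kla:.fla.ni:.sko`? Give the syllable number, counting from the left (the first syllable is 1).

2

The final syllable (5, sko) is extrametrical; the stress domain is syllables 1–4.
Weights: 1 to L, 2 kla: H, 3 fla L, 4 ni: H.
Heavy syllables in the domain: 2, 4. The leftmost is syllable 2 (kla:).
Primary stress: syllable 2 → to.ˈkla:.fla.ni:.sko.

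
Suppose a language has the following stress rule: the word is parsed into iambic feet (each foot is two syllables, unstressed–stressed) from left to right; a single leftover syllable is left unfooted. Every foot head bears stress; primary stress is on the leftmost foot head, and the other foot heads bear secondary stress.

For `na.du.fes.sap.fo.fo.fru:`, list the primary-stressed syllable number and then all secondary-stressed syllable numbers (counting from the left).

Parse left to right into iambic (σˈσ) feet: (na.ˈdu) (fes.ˈsap) (fo.ˈfo) fru:. Syllable 7 is left unfooted.
Foot heads (stressed positions): 2, 4, 6.
End Rule Leftmost: primary stress on the leftmost head = syllable 2.
Secondary stress on 4, 6: na.ˈdu.fes.ˌsap.fo.ˌfo.fru:.

primary 2, secondary 4, 6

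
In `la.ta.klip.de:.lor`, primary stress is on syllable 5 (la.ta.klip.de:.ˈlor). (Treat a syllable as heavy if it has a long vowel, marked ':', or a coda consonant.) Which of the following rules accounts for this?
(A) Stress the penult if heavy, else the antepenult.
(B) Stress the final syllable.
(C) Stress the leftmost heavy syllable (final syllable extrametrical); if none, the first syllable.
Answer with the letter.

Rule A → syllable 4 (observed: 5).
Rule B → syllable 5 ✓.
Rule C → syllable 3 (observed: 5).

B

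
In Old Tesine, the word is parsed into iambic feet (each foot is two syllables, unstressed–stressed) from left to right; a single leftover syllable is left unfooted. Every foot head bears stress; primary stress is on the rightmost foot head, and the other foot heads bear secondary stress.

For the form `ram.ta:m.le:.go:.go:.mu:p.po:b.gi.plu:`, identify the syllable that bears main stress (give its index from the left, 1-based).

8

Parse left to right into iambic (σˈσ) feet: (ram.ˈta:m) (le:.ˈgo:) (go:.ˈmu:p) (po:b.ˈgi) plu:. Syllable 9 is left unfooted.
Foot heads (stressed positions): 2, 4, 6, 8.
End Rule Rightmost: primary stress on the rightmost head = syllable 8.
Primary stress: syllable 8 → ram.ta:m.le:.go:.go:.mu:p.po:b.ˈgi.plu:.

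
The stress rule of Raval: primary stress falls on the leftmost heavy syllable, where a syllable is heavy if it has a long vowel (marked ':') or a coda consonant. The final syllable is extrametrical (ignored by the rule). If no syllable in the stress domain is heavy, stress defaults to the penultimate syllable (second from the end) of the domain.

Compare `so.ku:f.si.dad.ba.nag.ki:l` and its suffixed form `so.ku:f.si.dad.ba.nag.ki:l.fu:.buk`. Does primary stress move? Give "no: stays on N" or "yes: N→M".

no: stays on 2

Base `so.ku:f.si.dad.ba.nag.ki:l` (7 syllables):
  The final syllable (7, ki:l) is extrametrical; the stress domain is syllables 1–6.
  Weights: 1 so L, 2 ku:f H, 3 si L, 4 dad H, 5 ba L, 6 nag H.
  Heavy syllables in the domain: 2, 4, 6. The leftmost is syllable 2 (ku:f).
  → primary stress on syllable 2.
Suffixed `so.ku:f.si.dad.ba.nag.ki:l.fu:.buk` (9 syllables):
  The final syllable (9, buk) is extrametrical; the stress domain is syllables 1–8.
  Weights: 1 so L, 2 ku:f H, 3 si L, 4 dad H, 5 ba L, 6 nag H, 7 ki:l H, 8 fu: H.
  Heavy syllables in the domain: 2, 4, 6, 7, 8. The leftmost is syllable 2 (ku:f).
  → primary stress on syllable 2.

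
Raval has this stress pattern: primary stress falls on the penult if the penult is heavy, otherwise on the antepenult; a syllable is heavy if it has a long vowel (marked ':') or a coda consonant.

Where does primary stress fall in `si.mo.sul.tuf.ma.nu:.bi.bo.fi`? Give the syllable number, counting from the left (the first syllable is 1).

Weights: 7 bi L, 8 bo L, 9 fi L.
The penult (syllable 8, bo) is light, so stress falls on the antepenult (syllable 7, bi).
Primary stress: syllable 7 → si.mo.sul.tuf.ma.nu:.ˈbi.bo.fi.

7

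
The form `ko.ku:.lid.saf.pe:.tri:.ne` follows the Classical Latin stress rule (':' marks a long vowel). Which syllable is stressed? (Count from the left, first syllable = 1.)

Classical Latin: stress the penult if heavy (long vowel or closed), else the antepenult.
Weights: 5 pe: H, 6 tri: H, 7 ne L.
The penult (syllable 6, tri:) is heavy, so it takes stress.
Stress on syllable 6: ko.ku:.lid.saf.pe:.ˈtri:.ne.

6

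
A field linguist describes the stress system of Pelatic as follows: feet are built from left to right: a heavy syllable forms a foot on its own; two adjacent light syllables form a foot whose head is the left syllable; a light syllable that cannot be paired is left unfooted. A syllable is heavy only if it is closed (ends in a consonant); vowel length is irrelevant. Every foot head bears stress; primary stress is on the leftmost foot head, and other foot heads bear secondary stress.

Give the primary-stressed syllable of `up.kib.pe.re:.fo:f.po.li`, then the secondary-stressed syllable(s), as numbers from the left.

primary 1, secondary 2, 3, 5, 6

Weights: 1 up H, 2 kib H, 3 pe L, 4 re: L, 5 fo:f H, 6 po L, 7 li L.
Parse left to right (heavy = foot alone; LL = one foot; stranded L unfooted): (ˈup) (ˈkib) (ˈpe.re:) (ˈfo:f) (ˈpo.li).
Foot heads: 1, 2, 3, 5, 6.
Primary stress on the leftmost head = syllable 1.
Secondary stress on 2, 3, 5, 6: ˈup.ˌkib.ˌpe.re:.ˌfo:f.ˌpo.li.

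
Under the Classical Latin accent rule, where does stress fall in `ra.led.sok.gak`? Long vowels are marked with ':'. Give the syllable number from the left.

Classical Latin: stress the penult if heavy (long vowel or closed), else the antepenult.
Weights: 2 led H, 3 sok H, 4 gak H.
The penult (syllable 3, sok) is heavy, so it takes stress.
Stress on syllable 3: ra.led.ˈsok.gak.

3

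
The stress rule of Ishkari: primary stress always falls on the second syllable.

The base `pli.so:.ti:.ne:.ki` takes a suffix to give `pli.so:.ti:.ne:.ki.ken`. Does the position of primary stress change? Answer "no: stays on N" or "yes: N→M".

Base `pli.so:.ti:.ne:.ki` (5 syllables):
  The word has 5 syllables; the second syllable is syllable 2 (so:).
  → primary stress on syllable 2.
Suffixed `pli.so:.ti:.ne:.ki.ken` (6 syllables):
  The word has 6 syllables; the second syllable is syllable 2 (so:).
  → primary stress on syllable 2.

no: stays on 2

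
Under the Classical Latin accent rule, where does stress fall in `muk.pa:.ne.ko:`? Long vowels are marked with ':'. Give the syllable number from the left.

Classical Latin: stress the penult if heavy (long vowel or closed), else the antepenult.
Weights: 2 pa: H, 3 ne L, 4 ko: H.
The penult (syllable 3, ne) is light, so stress falls on the antepenult (syllable 2, pa:).
Stress on syllable 2: muk.ˈpa:.ne.ko:.

2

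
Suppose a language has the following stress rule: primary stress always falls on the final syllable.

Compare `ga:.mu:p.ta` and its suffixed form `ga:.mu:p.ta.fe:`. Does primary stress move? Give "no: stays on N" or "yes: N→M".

Base `ga:.mu:p.ta` (3 syllables):
  The word has 3 syllables; the final syllable is syllable 3 (ta).
  → primary stress on syllable 3.
Suffixed `ga:.mu:p.ta.fe:` (4 syllables):
  The word has 4 syllables; the final syllable is syllable 4 (fe:).
  → primary stress on syllable 4.

yes: 3→4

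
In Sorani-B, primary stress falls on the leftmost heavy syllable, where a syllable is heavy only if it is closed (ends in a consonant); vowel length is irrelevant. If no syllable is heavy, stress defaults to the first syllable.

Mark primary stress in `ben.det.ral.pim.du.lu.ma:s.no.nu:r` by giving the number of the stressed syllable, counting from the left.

1

Weights: 1 ben H, 2 det H, 3 ral H, 4 pim H, 5 du L, 6 lu L, 7 ma:s H, 8 no L, 9 nu:r H.
Heavy syllables in the domain: 1, 2, 3, 4, 7, 9. The leftmost is syllable 1 (ben).
Primary stress: syllable 1 → ˈben.det.ral.pim.du.lu.ma:s.no.nu:r.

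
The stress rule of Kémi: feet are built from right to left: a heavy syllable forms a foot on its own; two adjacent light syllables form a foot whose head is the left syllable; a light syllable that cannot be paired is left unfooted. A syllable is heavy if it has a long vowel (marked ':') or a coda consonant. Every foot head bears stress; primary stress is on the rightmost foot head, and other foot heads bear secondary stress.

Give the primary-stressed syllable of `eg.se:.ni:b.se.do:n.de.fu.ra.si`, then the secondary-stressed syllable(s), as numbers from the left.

Weights: 1 eg H, 2 se: H, 3 ni:b H, 4 se L, 5 do:n H, 6 de L, 7 fu L, 8 ra L, 9 si L.
Parse right to left (heavy = foot alone; LL = one foot; stranded L unfooted): (ˈeg) (ˈse:) (ˈni:b) se (ˈdo:n) (ˈde.fu) (ˈra.si).
Foot heads: 1, 2, 3, 5, 6, 8.
Primary stress on the rightmost head = syllable 8.
Secondary stress on 1, 2, 3, 5, 6: ˌeg.ˌse:.ˌni:b.se.ˌdo:n.ˌde.fu.ˈra.si.

primary 8, secondary 1, 2, 3, 5, 6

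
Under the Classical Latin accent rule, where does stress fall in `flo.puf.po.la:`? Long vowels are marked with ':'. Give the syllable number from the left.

Classical Latin: stress the penult if heavy (long vowel or closed), else the antepenult.
Weights: 2 puf H, 3 po L, 4 la: H.
The penult (syllable 3, po) is light, so stress falls on the antepenult (syllable 2, puf).
Stress on syllable 2: flo.ˈpuf.po.la:.

2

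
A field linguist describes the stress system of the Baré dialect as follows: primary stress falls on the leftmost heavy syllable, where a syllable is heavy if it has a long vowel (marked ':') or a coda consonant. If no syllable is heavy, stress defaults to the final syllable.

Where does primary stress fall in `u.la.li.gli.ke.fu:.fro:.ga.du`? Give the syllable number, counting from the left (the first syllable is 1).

6

Weights: 1 u L, 2 la L, 3 li L, 4 gli L, 5 ke L, 6 fu: H, 7 fro: H, 8 ga L, 9 du L.
Heavy syllables in the domain: 6, 7. The leftmost is syllable 6 (fu:).
Primary stress: syllable 6 → u.la.li.gli.ke.ˈfu:.fro:.ga.du.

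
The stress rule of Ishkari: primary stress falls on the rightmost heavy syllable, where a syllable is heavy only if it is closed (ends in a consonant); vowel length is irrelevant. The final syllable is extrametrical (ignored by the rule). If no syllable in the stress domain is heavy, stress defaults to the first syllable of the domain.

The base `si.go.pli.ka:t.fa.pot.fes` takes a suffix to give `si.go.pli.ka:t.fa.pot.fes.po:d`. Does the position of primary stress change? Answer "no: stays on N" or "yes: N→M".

Base `si.go.pli.ka:t.fa.pot.fes` (7 syllables):
  The final syllable (7, fes) is extrametrical; the stress domain is syllables 1–6.
  Weights: 1 si L, 2 go L, 3 pli L, 4 ka:t H, 5 fa L, 6 pot H.
  Heavy syllables in the domain: 4, 6. The rightmost is syllable 6 (pot).
  → primary stress on syllable 6.
Suffixed `si.go.pli.ka:t.fa.pot.fes.po:d` (8 syllables):
  The final syllable (8, po:d) is extrametrical; the stress domain is syllables 1–7.
  Weights: 1 si L, 2 go L, 3 pli L, 4 ka:t H, 5 fa L, 6 pot H, 7 fes H.
  Heavy syllables in the domain: 4, 6, 7. The rightmost is syllable 7 (fes).
  → primary stress on syllable 7.

yes: 6→7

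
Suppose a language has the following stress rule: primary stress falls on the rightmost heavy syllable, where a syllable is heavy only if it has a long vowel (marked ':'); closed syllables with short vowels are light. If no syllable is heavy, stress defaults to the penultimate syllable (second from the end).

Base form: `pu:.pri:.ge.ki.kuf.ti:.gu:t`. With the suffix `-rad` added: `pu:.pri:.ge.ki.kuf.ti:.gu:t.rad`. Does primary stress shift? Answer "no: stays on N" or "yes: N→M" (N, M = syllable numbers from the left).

no: stays on 7

Base `pu:.pri:.ge.ki.kuf.ti:.gu:t` (7 syllables):
  Weights: 1 pu: H, 2 pri: H, 3 ge L, 4 ki L, 5 kuf L, 6 ti: H, 7 gu:t H.
  Heavy syllables in the domain: 1, 2, 6, 7. The rightmost is syllable 7 (gu:t).
  → primary stress on syllable 7.
Suffixed `pu:.pri:.ge.ki.kuf.ti:.gu:t.rad` (8 syllables):
  Weights: 1 pu: H, 2 pri: H, 3 ge L, 4 ki L, 5 kuf L, 6 ti: H, 7 gu:t H, 8 rad L.
  Heavy syllables in the domain: 1, 2, 6, 7. The rightmost is syllable 7 (gu:t).
  → primary stress on syllable 7.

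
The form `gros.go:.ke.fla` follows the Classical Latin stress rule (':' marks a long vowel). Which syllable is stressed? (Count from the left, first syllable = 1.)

2

Classical Latin: stress the penult if heavy (long vowel or closed), else the antepenult.
Weights: 2 go: H, 3 ke L, 4 fla L.
The penult (syllable 3, ke) is light, so stress falls on the antepenult (syllable 2, go:).
Stress on syllable 2: gros.ˈgo:.ke.fla.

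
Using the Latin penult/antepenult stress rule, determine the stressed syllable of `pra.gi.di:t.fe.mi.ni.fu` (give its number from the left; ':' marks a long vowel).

5

Classical Latin: stress the penult if heavy (long vowel or closed), else the antepenult.
Weights: 5 mi L, 6 ni L, 7 fu L.
The penult (syllable 6, ni) is light, so stress falls on the antepenult (syllable 5, mi).
Stress on syllable 5: pra.gi.di:t.fe.ˈmi.ni.fu.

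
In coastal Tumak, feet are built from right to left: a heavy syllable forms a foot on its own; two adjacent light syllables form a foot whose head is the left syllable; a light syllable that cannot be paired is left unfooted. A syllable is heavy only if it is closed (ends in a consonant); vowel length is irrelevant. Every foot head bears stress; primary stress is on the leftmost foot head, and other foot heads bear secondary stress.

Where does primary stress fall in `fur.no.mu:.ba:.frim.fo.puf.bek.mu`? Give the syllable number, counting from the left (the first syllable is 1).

1

Weights: 1 fur H, 2 no L, 3 mu: L, 4 ba: L, 5 frim H, 6 fo L, 7 puf H, 8 bek H, 9 mu L.
Parse right to left (heavy = foot alone; LL = one foot; stranded L unfooted): (ˈfur) no (ˈmu:.ba:) (ˈfrim) fo (ˈpuf) (ˈbek) mu.
Foot heads: 1, 3, 5, 7, 8.
Primary stress on the leftmost head = syllable 1.
Primary stress: syllable 1 → ˈfur.no.mu:.ba:.frim.fo.puf.bek.mu.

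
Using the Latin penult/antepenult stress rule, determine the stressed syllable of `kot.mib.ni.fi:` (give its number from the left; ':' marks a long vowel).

Classical Latin: stress the penult if heavy (long vowel or closed), else the antepenult.
Weights: 2 mib H, 3 ni L, 4 fi: H.
The penult (syllable 3, ni) is light, so stress falls on the antepenult (syllable 2, mib).
Stress on syllable 2: kot.ˈmib.ni.fi:.

2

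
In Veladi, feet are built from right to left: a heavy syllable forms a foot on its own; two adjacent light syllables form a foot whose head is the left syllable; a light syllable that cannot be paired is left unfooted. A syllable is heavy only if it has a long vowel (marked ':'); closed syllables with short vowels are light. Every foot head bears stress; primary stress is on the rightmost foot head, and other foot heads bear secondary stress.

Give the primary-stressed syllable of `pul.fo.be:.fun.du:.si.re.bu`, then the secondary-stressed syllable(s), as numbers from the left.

primary 7, secondary 1, 3, 5

Weights: 1 pul L, 2 fo L, 3 be: H, 4 fun L, 5 du: H, 6 si L, 7 re L, 8 bu L.
Parse right to left (heavy = foot alone; LL = one foot; stranded L unfooted): (ˈpul.fo) (ˈbe:) fun (ˈdu:) si (ˈre.bu).
Foot heads: 1, 3, 5, 7.
Primary stress on the rightmost head = syllable 7.
Secondary stress on 1, 3, 5: ˌpul.fo.ˌbe:.fun.ˌdu:.si.ˈre.bu.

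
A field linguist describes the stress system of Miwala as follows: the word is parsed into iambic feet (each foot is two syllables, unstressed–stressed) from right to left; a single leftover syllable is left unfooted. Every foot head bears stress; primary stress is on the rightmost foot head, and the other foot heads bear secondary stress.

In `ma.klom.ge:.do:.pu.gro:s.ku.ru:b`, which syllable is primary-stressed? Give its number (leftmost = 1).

Parse right to left into iambic (σˈσ) feet: (ma.ˈklom) (ge:.ˈdo:) (pu.ˈgro:s) (ku.ˈru:b).
Foot heads (stressed positions): 2, 4, 6, 8.
End Rule Rightmost: primary stress on the rightmost head = syllable 8.
Primary stress: syllable 8 → ma.klom.ge:.do:.pu.gro:s.ku.ˈru:b.

8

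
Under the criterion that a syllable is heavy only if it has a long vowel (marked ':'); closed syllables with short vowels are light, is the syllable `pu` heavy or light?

light

`pu`: short vowel, open (no coda). Short vowel → light.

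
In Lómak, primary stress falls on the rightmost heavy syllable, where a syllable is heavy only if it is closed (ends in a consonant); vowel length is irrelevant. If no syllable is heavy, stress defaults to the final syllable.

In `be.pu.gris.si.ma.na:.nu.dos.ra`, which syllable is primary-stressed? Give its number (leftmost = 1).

8

Weights: 1 be L, 2 pu L, 3 gris H, 4 si L, 5 ma L, 6 na: L, 7 nu L, 8 dos H, 9 ra L.
Heavy syllables in the domain: 3, 8. The rightmost is syllable 8 (dos).
Primary stress: syllable 8 → be.pu.gris.si.ma.na:.nu.ˈdos.ra.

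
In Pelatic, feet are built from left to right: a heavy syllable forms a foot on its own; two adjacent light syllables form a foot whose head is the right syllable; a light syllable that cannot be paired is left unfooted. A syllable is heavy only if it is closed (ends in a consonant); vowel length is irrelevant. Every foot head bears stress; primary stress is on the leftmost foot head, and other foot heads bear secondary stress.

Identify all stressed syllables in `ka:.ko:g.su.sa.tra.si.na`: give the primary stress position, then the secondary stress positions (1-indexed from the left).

primary 2, secondary 4, 6

Weights: 1 ka: L, 2 ko:g H, 3 su L, 4 sa L, 5 tra L, 6 si L, 7 na L.
Parse left to right (heavy = foot alone; LL = one foot; stranded L unfooted): ka: (ˈko:g) (su.ˈsa) (tra.ˈsi) na.
Foot heads: 2, 4, 6.
Primary stress on the leftmost head = syllable 2.
Secondary stress on 4, 6: ka:.ˈko:g.su.ˌsa.tra.ˌsi.na.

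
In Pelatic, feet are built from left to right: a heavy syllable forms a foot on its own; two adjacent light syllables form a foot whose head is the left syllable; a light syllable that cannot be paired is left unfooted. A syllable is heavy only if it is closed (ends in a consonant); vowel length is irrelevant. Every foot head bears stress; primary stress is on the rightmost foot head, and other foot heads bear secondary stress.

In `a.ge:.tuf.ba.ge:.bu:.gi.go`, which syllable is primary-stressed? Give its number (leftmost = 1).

Weights: 1 a L, 2 ge: L, 3 tuf H, 4 ba L, 5 ge: L, 6 bu: L, 7 gi L, 8 go L.
Parse left to right (heavy = foot alone; LL = one foot; stranded L unfooted): (ˈa.ge:) (ˈtuf) (ˈba.ge:) (ˈbu:.gi) go.
Foot heads: 1, 3, 4, 6.
Primary stress on the rightmost head = syllable 6.
Primary stress: syllable 6 → a.ge:.tuf.ba.ge:.ˈbu:.gi.go.

6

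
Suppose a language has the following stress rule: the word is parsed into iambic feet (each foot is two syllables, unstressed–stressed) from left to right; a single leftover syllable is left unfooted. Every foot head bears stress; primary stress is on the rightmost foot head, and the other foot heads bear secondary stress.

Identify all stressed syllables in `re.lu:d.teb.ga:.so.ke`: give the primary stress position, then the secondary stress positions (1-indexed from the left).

primary 6, secondary 2, 4

Parse left to right into iambic (σˈσ) feet: (re.ˈlu:d) (teb.ˈga:) (so.ˈke).
Foot heads (stressed positions): 2, 4, 6.
End Rule Rightmost: primary stress on the rightmost head = syllable 6.
Secondary stress on 2, 4: re.ˌlu:d.teb.ˌga:.so.ˈke.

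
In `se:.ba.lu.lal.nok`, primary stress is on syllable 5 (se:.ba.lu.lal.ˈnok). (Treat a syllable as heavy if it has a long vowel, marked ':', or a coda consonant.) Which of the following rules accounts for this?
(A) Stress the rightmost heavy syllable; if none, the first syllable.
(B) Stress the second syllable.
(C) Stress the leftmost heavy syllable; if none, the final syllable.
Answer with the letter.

A

Rule A → syllable 5 ✓.
Rule B → syllable 2 (observed: 5).
Rule C → syllable 1 (observed: 5).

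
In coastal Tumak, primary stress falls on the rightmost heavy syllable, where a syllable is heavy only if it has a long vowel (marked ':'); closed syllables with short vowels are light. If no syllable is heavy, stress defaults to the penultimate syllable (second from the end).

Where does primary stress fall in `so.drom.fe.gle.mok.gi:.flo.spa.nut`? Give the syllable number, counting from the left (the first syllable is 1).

6

Weights: 1 so L, 2 drom L, 3 fe L, 4 gle L, 5 mok L, 6 gi: H, 7 flo L, 8 spa L, 9 nut L.
Heavy syllables in the domain: 6. The rightmost is syllable 6 (gi:).
Primary stress: syllable 6 → so.drom.fe.gle.mok.ˈgi:.flo.spa.nut.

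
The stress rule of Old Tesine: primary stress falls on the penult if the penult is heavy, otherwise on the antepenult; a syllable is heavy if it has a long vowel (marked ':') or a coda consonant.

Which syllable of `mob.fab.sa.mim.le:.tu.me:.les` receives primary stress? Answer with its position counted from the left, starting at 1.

7

Weights: 6 tu L, 7 me: H, 8 les H.
The penult (syllable 7, me:) is heavy, so it takes stress.
Primary stress: syllable 7 → mob.fab.sa.mim.le:.tu.ˈme:.les.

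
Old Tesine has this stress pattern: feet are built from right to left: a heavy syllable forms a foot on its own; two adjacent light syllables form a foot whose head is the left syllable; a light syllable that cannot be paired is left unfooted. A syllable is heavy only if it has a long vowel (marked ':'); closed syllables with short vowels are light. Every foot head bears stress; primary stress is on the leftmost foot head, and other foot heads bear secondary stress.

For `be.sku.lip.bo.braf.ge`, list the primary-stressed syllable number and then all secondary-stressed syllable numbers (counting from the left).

Weights: 1 be L, 2 sku L, 3 lip L, 4 bo L, 5 braf L, 6 ge L.
Parse right to left (heavy = foot alone; LL = one foot; stranded L unfooted): (ˈbe.sku) (ˈlip.bo) (ˈbraf.ge).
Foot heads: 1, 3, 5.
Primary stress on the leftmost head = syllable 1.
Secondary stress on 3, 5: ˈbe.sku.ˌlip.bo.ˌbraf.ge.

primary 1, secondary 3, 5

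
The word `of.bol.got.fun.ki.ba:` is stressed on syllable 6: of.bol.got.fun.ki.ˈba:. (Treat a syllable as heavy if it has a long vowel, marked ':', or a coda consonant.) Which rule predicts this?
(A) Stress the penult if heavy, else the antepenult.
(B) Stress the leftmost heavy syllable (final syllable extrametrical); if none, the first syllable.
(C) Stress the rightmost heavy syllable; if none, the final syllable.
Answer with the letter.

Rule A → syllable 4 (observed: 6).
Rule B → syllable 1 (observed: 6).
Rule C → syllable 6 ✓.

C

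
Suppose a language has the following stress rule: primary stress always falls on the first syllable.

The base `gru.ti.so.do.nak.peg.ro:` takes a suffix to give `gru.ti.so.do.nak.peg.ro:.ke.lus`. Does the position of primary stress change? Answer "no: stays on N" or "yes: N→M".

Base `gru.ti.so.do.nak.peg.ro:` (7 syllables):
  The word has 7 syllables; the first syllable is syllable 1 (gru).
  → primary stress on syllable 1.
Suffixed `gru.ti.so.do.nak.peg.ro:.ke.lus` (9 syllables):
  The word has 9 syllables; the first syllable is syllable 1 (gru).
  → primary stress on syllable 1.

no: stays on 1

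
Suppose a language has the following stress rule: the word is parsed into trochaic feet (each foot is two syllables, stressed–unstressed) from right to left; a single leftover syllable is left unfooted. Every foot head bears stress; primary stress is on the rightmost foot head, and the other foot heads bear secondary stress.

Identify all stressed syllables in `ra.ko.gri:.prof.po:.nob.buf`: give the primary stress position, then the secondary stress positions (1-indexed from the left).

Parse right to left into trochaic (ˈσσ) feet: ra (ˈko.gri:) (ˈprof.po:) (ˈnob.buf). Syllable 1 is left unfooted.
Foot heads (stressed positions): 2, 4, 6.
End Rule Rightmost: primary stress on the rightmost head = syllable 6.
Secondary stress on 2, 4: ra.ˌko.gri:.ˌprof.po:.ˈnob.buf.

primary 6, secondary 2, 4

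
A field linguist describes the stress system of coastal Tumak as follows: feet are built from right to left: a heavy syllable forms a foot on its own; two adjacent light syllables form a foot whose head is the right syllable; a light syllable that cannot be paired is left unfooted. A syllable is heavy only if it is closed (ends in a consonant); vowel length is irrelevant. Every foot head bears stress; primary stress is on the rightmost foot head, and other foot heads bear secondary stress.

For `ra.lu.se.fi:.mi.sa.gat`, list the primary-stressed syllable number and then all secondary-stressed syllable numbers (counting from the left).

primary 7, secondary 2, 4, 6

Weights: 1 ra L, 2 lu L, 3 se L, 4 fi: L, 5 mi L, 6 sa L, 7 gat H.
Parse right to left (heavy = foot alone; LL = one foot; stranded L unfooted): (ra.ˈlu) (se.ˈfi:) (mi.ˈsa) (ˈgat).
Foot heads: 2, 4, 6, 7.
Primary stress on the rightmost head = syllable 7.
Secondary stress on 2, 4, 6: ra.ˌlu.se.ˌfi:.mi.ˌsa.ˈgat.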